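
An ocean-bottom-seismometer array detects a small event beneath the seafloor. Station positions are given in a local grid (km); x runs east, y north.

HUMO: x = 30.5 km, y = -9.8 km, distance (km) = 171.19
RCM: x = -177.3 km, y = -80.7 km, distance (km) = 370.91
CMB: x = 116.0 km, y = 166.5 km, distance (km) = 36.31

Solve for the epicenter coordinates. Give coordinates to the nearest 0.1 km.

126.7 km east, 131.8 km north

Circle about each station: (x − 30.5)² + (y + 9.8)² = 171.19²; (x + 177.3)² + (y + 80.7)² = 370.91²; (x − 116.0)² + (y − 166.5)² = 36.31².
Subtracting the HUMO equation from the RCM and CMB equations removes the quadratic terms:
-415.6 x − 141.8 y = -71346.72
171.0 x + 352.6 y = 68139.56
Solving the 2×2 system: x ≈ 126.7, y ≈ 131.8 km.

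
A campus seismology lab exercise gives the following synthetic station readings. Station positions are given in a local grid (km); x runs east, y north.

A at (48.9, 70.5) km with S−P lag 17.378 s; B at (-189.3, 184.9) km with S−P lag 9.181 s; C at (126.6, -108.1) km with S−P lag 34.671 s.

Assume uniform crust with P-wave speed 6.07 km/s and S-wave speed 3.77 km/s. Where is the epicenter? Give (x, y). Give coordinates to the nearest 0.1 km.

x ≈ -106.6 km, y ≈ 146.1 km

Distance from S−P lag: d = Δt · v_P v_S / (v_P − v_S) = Δt · (6.07·3.77)/(6.07−3.77) ≈ 9.9495·Δt.
So d_A = 172.90, d_B = 91.35, d_C = 344.96 km.
Circle about each station: (x − 48.9)² + (y − 70.5)² = 172.90²; (x + 189.3)² + (y − 184.9)² = 91.35²; (x − 126.6)² + (y + 108.1)² = 344.96².
Subtracting pairs of circle equations eliminates x²+y² and gives linear equations (the radical axes):
-476.4 x + 228.8 y = 84210.63
155.4 x − 357.2 y = -68751.28
Solving the 2×2 system: x ≈ -106.6, y ≈ 146.1 km.
Check against A (with the unrounded x, y): √((x − 48.9)²+(y − 70.5)²) = 172.90 ≈ 172.90 km. ✓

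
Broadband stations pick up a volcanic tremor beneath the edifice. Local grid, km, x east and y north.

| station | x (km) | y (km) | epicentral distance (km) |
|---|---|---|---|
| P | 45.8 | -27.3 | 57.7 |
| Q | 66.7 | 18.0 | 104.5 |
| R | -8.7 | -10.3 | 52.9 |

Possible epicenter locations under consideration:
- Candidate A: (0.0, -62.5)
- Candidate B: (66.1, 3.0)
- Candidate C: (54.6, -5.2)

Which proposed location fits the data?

For each candidate, compare |candidate − station| to the reported distance:
Candidate A: residuals P 0.1, Q 0.0, R 0.0 → max 0.1 km
Candidate B: residuals P 21.2, Q 89.5, R 23.1 → max 89.5 km
Candidate C: residuals P 33.9, Q 78.3, R 10.6 → max 78.3 km
Only Candidate A has all residuals ≈ 0.

Candidate A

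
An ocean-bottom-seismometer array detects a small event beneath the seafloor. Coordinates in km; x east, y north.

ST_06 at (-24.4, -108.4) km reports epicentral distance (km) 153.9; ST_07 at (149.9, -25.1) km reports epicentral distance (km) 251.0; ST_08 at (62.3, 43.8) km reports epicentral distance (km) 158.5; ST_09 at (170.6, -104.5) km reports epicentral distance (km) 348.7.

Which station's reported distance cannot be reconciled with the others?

Solve using three stations at a time. Using ST_06, ST_07, ST_08 (subtract circle equations pairwise → linear system) gives (x, y) ≈ (-95.4, 28.1).
Distances from that point to each station vs reported:
  ST_06: calculated 153.8 vs reported 153.9 → residual 0.1 km
  ST_07: calculated 251.0 vs reported 251.0 → residual 0.0 km
  ST_08: calculated 158.4 vs reported 158.5 → residual 0.1 km
  ST_09: calculated 297.2 vs reported 348.7 → residual 51.5 km
ST_06, ST_07, ST_08 are mutually consistent (residuals ≈ 0); ST_09 is off by 51.5 km.

ST_09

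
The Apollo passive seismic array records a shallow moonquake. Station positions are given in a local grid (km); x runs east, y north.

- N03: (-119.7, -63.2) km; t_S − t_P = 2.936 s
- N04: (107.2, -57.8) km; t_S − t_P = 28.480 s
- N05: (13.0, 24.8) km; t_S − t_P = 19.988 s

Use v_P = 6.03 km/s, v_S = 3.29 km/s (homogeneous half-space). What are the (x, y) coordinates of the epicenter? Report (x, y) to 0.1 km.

Distance from S−P lag: d = Δt · v_P v_S / (v_P − v_S) = Δt · (6.03·3.29)/(6.03−3.29) ≈ 7.2404·Δt.
So d_N03 = 21.26, d_N04 = 206.21, d_N05 = 144.72 km.
Circle about each station: (x + 119.7)² + (y + 63.2)² = 21.26²; (x − 107.2)² + (y + 57.8)² = 206.21²; (x − 13.0)² + (y − 24.8)² = 144.72².
Subtracting the N03 equation from the N04 and N05 equations removes the quadratic terms:
453.8 x + 10.8 y = -45560.23
265.4 x + 176.0 y = -38030.18
Solving the 2×2 system: x ≈ -98.8, y ≈ -67.1 km.

-98.8 km east, -67.1 km north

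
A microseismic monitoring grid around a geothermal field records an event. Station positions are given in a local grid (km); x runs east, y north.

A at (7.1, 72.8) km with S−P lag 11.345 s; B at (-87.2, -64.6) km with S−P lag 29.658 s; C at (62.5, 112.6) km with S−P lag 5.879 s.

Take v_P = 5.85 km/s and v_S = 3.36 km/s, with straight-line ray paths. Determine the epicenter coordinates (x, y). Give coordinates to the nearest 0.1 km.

96.3 km east, 80.8 km north

Distance from S−P lag: d = Δt · v_P v_S / (v_P − v_S) = Δt · (5.85·3.36)/(5.85−3.36) ≈ 7.8940·Δt.
So d_A = 89.56, d_B = 234.12, d_C = 46.41 km.
Circle about each station: (x − 7.1)² + (y − 72.8)² = 89.56²; (x + 87.2)² + (y + 64.6)² = 234.12²; (x − 62.5)² + (y − 112.6)² = 46.41².
Subtracting the A equation from the B and C equations removes the quadratic terms:
-188.6 x − 274.8 y = -40364.43
110.8 x + 79.6 y = 17101.87
Solving the 2×2 system: x ≈ 96.3, y ≈ 80.8 km.
Check against A (with the unrounded x, y): √((x − 7.1)²+(y − 72.8)²) = 89.57 ≈ 89.56 km. ✓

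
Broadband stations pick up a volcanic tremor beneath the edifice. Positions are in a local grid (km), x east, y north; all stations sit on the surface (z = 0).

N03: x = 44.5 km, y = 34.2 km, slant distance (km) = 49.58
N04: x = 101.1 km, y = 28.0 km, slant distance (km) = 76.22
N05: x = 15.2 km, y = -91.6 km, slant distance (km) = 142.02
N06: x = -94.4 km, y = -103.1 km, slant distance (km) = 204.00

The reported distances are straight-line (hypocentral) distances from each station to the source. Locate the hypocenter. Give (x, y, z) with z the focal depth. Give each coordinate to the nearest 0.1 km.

Each station gives a sphere (x−x_i)² + (y−y_i)² + z² = d_i² (stations at z=0).
Subtracting the N03 sphere from N04 and N05: z² cancels, leaving linear equations in x and y:
113.2 x − 12.4 y = 4504.01
-58.6 x − 251.6 y = -12239.79
Solving: x ≈ 43.995, y ≈ 38.401 km (keep extra digits for the depth step; rounded: 44.0, 38.4).
Then from the N03 sphere: z² = 49.58² − (x − 44.5)² − (y − 34.2)² with x = 43.995, y = 38.401, so z ≈ 49.399 ≈ 49.4 km.

(44.0, 38.4, 49.4)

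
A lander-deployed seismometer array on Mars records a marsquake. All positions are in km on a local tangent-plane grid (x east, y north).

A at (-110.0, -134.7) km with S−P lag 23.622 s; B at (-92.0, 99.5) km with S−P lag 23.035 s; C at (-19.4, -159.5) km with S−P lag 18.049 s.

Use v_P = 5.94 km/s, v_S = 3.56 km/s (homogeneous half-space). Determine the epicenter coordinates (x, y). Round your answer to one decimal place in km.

Distance from S−P lag: d = Δt · v_P v_S / (v_P − v_S) = Δt · (5.94·3.56)/(5.94−3.56) ≈ 8.8850·Δt.
So d_A = 209.88, d_B = 204.67, d_C = 160.37 km.
Circle about each station: (x + 110.0)² + (y + 134.7)² = 209.88²; (x + 92.0)² + (y − 99.5)² = 204.67²; (x + 19.4)² + (y + 159.5)² = 160.37².
Subtracting the A equation from the B and C equations removes the quadratic terms:
36.0 x + 468.4 y = -9720.03
181.2 x − 49.6 y = 13903.60
Solving the 2×2 system: x ≈ 69.6, y ≈ -26.1 km.

x ≈ 69.6 km, y ≈ -26.1 km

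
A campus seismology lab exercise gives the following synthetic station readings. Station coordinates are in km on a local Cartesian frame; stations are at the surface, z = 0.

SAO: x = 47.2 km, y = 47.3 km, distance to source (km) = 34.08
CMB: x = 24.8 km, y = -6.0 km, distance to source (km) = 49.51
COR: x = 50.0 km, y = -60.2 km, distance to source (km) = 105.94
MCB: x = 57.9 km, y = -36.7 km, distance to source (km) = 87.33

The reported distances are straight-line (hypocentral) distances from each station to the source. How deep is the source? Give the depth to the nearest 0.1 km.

Each station gives a sphere (x−x_i)² + (y−y_i)² + z² = d_i² (stations at z=0).
Subtracting the SAO sphere from CMB and COR: z² cancels, leaving linear equations in x and y:
-44.8 x − 106.6 y = -5103.88
5.6 x − 215.0 y = -8402.93
Solving: x ≈ 19.707, y ≈ 39.597 km (keep extra digits for the depth step; rounded: 19.7, 39.6).
Then from the SAO sphere: z² = 34.08² − (x − 47.2)² − (y − 47.3)² with x = 19.707, y = 39.597, so z ≈ 18.608 ≈ 18.6 km.

depth ≈ 18.6 km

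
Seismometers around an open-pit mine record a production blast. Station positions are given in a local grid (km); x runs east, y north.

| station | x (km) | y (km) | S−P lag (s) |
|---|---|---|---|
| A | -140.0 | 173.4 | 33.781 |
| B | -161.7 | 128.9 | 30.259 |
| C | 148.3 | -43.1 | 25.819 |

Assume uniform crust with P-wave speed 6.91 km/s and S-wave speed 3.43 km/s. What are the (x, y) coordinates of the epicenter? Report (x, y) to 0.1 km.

-26.8 km east, -26.9 km north

Distance from S−P lag: d = Δt · v_P v_S / (v_P − v_S) = Δt · (6.91·3.43)/(6.91−3.43) ≈ 6.8107·Δt.
So d_A = 230.07, d_B = 206.09, d_C = 175.85 km.
Circle about each station: (x + 140.0)² + (y − 173.4)² = 230.07²; (x + 161.7)² + (y − 128.9)² = 206.09²; (x − 148.3)² + (y + 43.1)² = 175.85².
Subtracting the A equation from the B and C equations removes the quadratic terms:
-43.4 x − 89.0 y = 3553.66
576.6 x − 433.0 y = -3808.08
Solving the 2×2 system: x ≈ -26.8, y ≈ -26.9 km.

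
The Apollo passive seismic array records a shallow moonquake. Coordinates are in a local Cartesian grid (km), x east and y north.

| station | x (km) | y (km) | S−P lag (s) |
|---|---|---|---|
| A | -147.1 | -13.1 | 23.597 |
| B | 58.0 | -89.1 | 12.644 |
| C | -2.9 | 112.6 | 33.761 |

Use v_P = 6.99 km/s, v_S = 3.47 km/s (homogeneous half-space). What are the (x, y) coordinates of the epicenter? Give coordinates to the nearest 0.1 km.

(-23.8, -119.1)

Distance from S−P lag: d = Δt · v_P v_S / (v_P − v_S) = Δt · (6.99·3.47)/(6.99−3.47) ≈ 6.8907·Δt.
So d_A = 162.60, d_B = 87.13, d_C = 232.64 km.
Circle about each station: (x + 147.1)² + (y + 13.1)² = 162.60²; (x − 58.0)² + (y + 89.1)² = 87.13²; (x + 2.9)² + (y − 112.6)² = 232.64².
Subtracting the A equation from the B and C equations removes the quadratic terms:
410.2 x − 152.0 y = 8339.91
288.4 x + 251.4 y = -36805.46
Solving the 2×2 system: x ≈ -23.8, y ≈ -119.1 km.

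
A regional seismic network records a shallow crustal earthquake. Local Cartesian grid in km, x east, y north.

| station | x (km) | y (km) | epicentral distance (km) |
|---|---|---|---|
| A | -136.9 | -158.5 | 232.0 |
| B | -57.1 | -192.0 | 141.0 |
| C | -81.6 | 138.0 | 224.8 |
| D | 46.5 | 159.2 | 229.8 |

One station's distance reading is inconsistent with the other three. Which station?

A

Solve using three stations at a time. Using B, C, D (subtract circle equations pairwise → linear system) gives (x, y) ≈ (9.4, -67.6).
Distances from that point to each station vs reported:
  A: calculated 172.2 vs reported 232.0 → residual 59.8 km
  B: calculated 141.0 vs reported 141.0 → residual 0.0 km
  C: calculated 224.8 vs reported 224.8 → residual 0.0 km
  D: calculated 229.8 vs reported 229.8 → residual 0.0 km
B, C, D are mutually consistent (residuals ≈ 0); A is off by 59.8 km.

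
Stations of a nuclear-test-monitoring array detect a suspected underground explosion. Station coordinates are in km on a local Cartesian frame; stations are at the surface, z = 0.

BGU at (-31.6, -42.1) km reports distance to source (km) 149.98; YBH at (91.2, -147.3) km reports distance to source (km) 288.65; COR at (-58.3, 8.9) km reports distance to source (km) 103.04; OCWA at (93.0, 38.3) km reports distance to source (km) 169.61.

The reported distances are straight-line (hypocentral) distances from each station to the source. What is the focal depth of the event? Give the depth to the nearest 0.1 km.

Each station gives a sphere (x−x_i)² + (y−y_i)² + z² = d_i² (stations at z=0).
Subtracting the BGU sphere from YBH and COR: z² cancels, leaving linear equations in x and y:
245.6 x − 210.4 y = -33581.06
-53.4 x + 102.0 y = 12583.89
Solving: x ≈ -56.285, y ≈ 93.905 km (keep extra digits for the depth step; rounded: -56.3, 93.9).
Then from the BGU sphere: z² = 149.98² − (x + 31.6)² − (y + 42.1)² with x = -56.285, y = 93.905, so z ≈ 58.200 ≈ 58.2 km.
Check against OCWA (with the unrounded solution): distance 169.60 ≈ 169.61 km. ✓

z ≈ 58.2 km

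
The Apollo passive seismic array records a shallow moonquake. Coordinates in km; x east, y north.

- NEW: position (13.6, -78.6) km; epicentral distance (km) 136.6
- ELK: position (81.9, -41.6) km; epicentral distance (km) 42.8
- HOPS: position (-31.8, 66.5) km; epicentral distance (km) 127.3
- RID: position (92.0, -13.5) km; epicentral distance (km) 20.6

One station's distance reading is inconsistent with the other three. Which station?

NEW

Solve using three stations at a time. Using ELK, HOPS, RID (subtract circle equations pairwise → linear system) gives (x, y) ≈ (77.3, 1.0).
Distances from that point to each station vs reported:
  NEW: calculated 101.9 vs reported 136.6 → residual 34.7 km
  ELK: calculated 42.8 vs reported 42.8 → residual 0.0 km
  HOPS: calculated 127.3 vs reported 127.3 → residual 0.0 km
  RID: calculated 20.6 vs reported 20.6 → residual 0.0 km
ELK, HOPS, RID are mutually consistent (residuals ≈ 0); NEW is off by 34.7 km.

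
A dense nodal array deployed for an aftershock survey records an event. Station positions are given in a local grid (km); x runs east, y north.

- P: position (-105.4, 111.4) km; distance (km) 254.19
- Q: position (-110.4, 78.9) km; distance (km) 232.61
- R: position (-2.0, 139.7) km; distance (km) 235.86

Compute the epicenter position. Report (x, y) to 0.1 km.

Circle about each station: (x + 105.4)² + (y − 111.4)² = 254.19²; (x + 110.4)² + (y − 78.9)² = 232.61²; (x + 2.0)² + (y − 139.7)² = 235.86².
Subtracting pairs of circle equations eliminates x²+y² and gives linear equations (the radical axes):
-10.0 x − 65.0 y = 5399.39
206.8 x + 56.6 y = 4983.59
Solving the 2×2 system: x ≈ 48.9, y ≈ -90.6 km.

48.9 km east, -90.6 km north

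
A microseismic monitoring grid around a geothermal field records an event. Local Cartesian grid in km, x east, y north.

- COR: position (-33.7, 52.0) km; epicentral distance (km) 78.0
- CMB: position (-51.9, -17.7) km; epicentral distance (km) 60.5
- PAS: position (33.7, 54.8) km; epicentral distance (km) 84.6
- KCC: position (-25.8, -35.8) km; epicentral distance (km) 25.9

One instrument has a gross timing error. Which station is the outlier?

CMB

Solve using three stations at a time. Using COR, PAS, KCC (subtract circle equations pairwise → linear system) gives (x, y) ≈ (-4.9, -20.5).
Distances from that point to each station vs reported:
  COR: calculated 78.0 vs reported 78.0 → residual 0.0 km
  CMB: calculated 47.1 vs reported 60.5 → residual 13.4 km
  PAS: calculated 84.6 vs reported 84.6 → residual 0.0 km
  KCC: calculated 25.9 vs reported 25.9 → residual 0.0 km
COR, PAS, KCC are mutually consistent (residuals ≈ 0); CMB is off by 13.4 km.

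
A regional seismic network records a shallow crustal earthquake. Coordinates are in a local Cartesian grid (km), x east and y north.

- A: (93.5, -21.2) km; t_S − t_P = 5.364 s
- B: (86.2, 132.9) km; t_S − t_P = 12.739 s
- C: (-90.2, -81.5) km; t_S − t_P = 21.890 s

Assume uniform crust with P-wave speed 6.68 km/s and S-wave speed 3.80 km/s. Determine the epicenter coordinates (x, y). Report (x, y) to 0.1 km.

Distance from S−P lag: d = Δt · v_P v_S / (v_P − v_S) = Δt · (6.68·3.80)/(6.68−3.80) ≈ 8.8139·Δt.
So d_A = 47.28, d_B = 112.28, d_C = 192.94 km.
Circle about each station: (x − 93.5)² + (y + 21.2)² = 47.28²; (x − 86.2)² + (y − 132.9)² = 112.28²; (x + 90.2)² + (y + 81.5)² = 192.94².
Subtracting the A equation from the B and C equations removes the quadratic terms:
-14.6 x + 308.2 y = 5529.76
-367.4 x − 120.6 y = -29403.85
Solving the 2×2 system: x ≈ 73.0, y ≈ 21.4 km.

73.0 km east, 21.4 km north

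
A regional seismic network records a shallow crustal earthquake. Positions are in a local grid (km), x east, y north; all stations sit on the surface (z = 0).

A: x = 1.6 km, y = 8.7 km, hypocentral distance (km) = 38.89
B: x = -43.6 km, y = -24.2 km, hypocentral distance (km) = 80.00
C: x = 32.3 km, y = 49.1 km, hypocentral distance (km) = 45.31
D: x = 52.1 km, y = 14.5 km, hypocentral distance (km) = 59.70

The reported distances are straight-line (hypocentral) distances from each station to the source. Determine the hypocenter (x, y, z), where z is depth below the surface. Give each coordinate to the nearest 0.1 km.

Each station gives a sphere (x−x_i)² + (y−y_i)² + z² = d_i² (stations at z=0).
Subtracting the A sphere from B and C: z² cancels, leaving linear equations in x and y:
-90.4 x − 65.8 y = -2479.22
61.4 x + 80.8 y = 2835.29
Solving: x ≈ 4.215, y ≈ 31.887 km (keep extra digits for the depth step; rounded: 4.2, 31.9).
Then from the A sphere: z² = 38.89² − (x − 1.6)² − (y − 8.7)² with x = 4.215, y = 31.887, so z ≈ 31.112 ≈ 31.1 km.
Check against D (with the unrounded solution): distance 59.69 ≈ 59.70 km. ✓

(4.2, 31.9, 31.1)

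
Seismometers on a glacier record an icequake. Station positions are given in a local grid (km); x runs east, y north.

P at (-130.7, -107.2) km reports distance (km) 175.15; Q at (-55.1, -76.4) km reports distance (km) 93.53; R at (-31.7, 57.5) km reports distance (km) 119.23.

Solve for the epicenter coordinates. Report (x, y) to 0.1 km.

Circle about each station: (x + 130.7)² + (y + 107.2)² = 175.15²; (x + 55.1)² + (y + 76.4)² = 93.53²; (x + 31.7)² + (y − 57.5)² = 119.23².
Subtracting pairs of circle equations eliminates x²+y² and gives linear equations (the radical axes):
151.2 x + 61.6 y = 2228.30
198.0 x + 329.4 y = -7801.46
Solving the 2×2 system: x ≈ 32.3, y ≈ -43.1 km.

x ≈ 32.3 km, y ≈ -43.1 km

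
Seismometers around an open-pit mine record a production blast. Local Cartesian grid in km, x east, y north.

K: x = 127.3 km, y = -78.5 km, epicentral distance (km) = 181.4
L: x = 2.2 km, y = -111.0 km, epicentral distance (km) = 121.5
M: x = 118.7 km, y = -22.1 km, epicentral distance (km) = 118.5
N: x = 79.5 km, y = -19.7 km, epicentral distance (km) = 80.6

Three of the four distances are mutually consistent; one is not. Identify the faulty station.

K

Solve using three stations at a time. Using L, M, N (subtract circle equations pairwise → linear system) gives (x, y) ≈ (4.8, 10.5).
Distances from that point to each station vs reported:
  K: calculated 151.4 vs reported 181.4 → residual 30.0 km
  L: calculated 121.5 vs reported 121.5 → residual 0.0 km
  M: calculated 118.5 vs reported 118.5 → residual 0.0 km
  N: calculated 80.6 vs reported 80.6 → residual 0.0 km
L, M, N are mutually consistent (residuals ≈ 0); K is off by 30.0 km.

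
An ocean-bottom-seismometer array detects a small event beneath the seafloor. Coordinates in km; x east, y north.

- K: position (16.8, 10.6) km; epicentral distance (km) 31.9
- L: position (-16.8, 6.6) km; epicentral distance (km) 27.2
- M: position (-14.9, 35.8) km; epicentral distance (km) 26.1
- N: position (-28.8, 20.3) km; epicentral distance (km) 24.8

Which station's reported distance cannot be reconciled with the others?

M

Solve using three stations at a time. Using K, L, N (subtract circle equations pairwise → linear system) gives (x, y) ≈ (-6.9, 31.9).
Distances from that point to each station vs reported:
  K: calculated 31.9 vs reported 31.9 → residual 0.0 km
  L: calculated 27.2 vs reported 27.2 → residual 0.0 km
  M: calculated 8.9 vs reported 26.1 → residual 17.2 km
  N: calculated 24.8 vs reported 24.8 → residual 0.0 km
K, L, N are mutually consistent (residuals ≈ 0); M is off by 17.2 km.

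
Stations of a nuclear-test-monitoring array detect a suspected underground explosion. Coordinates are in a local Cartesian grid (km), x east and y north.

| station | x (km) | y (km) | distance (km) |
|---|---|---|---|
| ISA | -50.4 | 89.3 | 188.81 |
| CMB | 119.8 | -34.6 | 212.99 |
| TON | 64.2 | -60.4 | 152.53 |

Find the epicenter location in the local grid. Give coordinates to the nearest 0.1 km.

Circle about each station: (x + 50.4)² + (y − 89.3)² = 188.81²; (x − 119.8)² + (y + 34.6)² = 212.99²; (x − 64.2)² + (y + 60.4)² = 152.53².
Subtracting pairs of circle equations eliminates x²+y² and gives linear equations (the radical axes):
340.4 x − 247.8 y = -4680.97
229.2 x − 299.4 y = 9638.97
Solving the 2×2 system: x ≈ -84.0, y ≈ -96.5 km.

x ≈ -84.0 km, y ≈ -96.5 km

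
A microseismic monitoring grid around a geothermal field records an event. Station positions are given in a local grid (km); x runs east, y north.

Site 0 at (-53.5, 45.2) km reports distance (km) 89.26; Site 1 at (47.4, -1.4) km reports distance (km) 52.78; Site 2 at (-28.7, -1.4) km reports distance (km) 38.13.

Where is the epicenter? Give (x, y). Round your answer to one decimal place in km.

(0.6, -25.8)

Circle about each station: (x + 53.5)² + (y − 45.2)² = 89.26²; (x − 47.4)² + (y + 1.4)² = 52.78²; (x + 28.7)² + (y + 1.4)² = 38.13².
Subtracting the Site 0 equation from the Site 1 and Site 2 equations removes the quadratic terms:
201.8 x − 93.2 y = 2525.05
49.6 x − 93.2 y = 2433.81
Solving the 2×2 system: x ≈ 0.6, y ≈ -25.8 km.
Check against Site 0 (with the unrounded x, y): √((x + 53.5)²+(y − 45.2)²) = 89.26 ≈ 89.26 km. ✓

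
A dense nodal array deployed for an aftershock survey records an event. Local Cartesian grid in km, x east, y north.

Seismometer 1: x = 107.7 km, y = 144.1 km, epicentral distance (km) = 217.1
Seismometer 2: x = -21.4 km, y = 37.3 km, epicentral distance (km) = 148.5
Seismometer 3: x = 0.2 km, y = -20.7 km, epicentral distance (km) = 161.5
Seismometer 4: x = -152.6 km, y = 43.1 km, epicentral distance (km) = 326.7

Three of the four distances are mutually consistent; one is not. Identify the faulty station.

Seismometer 2

Solve using three stations at a time. Using Seismometer 1, Seismometer 3, Seismometer 4 (subtract circle equations pairwise → linear system) gives (x, y) ≈ (154.7, -67.9).
Distances from that point to each station vs reported:
  Seismometer 1: calculated 217.1 vs reported 217.1 → residual 0.0 km
  Seismometer 2: calculated 205.1 vs reported 148.5 → residual 56.6 km
  Seismometer 3: calculated 161.5 vs reported 161.5 → residual 0.0 km
  Seismometer 4: calculated 326.7 vs reported 326.7 → residual 0.0 km
Seismometer 1, Seismometer 3, Seismometer 4 are mutually consistent (residuals ≈ 0); Seismometer 2 is off by 56.6 km.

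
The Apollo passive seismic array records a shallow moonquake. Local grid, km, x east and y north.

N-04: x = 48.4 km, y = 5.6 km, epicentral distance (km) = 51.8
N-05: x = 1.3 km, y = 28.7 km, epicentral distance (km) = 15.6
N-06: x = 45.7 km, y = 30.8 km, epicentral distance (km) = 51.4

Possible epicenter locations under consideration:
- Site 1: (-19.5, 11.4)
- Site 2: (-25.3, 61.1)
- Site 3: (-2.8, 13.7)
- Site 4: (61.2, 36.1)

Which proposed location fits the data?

Site 3

For each candidate, compare |candidate − station| to the reported distance:
Site 1: residuals N-04 16.3, N-05 11.5, N-06 16.6 → max 16.6 km
Site 2: residuals N-04 40.5, N-05 26.3, N-06 25.8 → max 40.5 km
Site 3: residuals N-04 0.0, N-05 0.0, N-06 0.0 → max 0.0 km
Site 4: residuals N-04 18.7, N-05 44.8, N-06 35.0 → max 44.8 km
Only Site 3 has all residuals ≈ 0.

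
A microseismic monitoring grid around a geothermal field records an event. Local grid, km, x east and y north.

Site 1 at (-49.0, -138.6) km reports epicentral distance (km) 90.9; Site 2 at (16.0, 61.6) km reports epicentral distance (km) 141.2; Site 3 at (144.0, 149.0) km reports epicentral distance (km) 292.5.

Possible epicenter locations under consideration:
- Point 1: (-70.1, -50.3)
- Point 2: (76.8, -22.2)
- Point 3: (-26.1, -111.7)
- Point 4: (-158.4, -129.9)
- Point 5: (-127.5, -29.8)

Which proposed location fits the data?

Point 1

For each candidate, compare |candidate − station| to the reported distance:
Point 1: residuals Site 1 0.1, Site 2 0.0, Site 3 0.0 → max 0.1 km
Point 2: residuals Site 1 80.5, Site 2 37.7, Site 3 108.6 → max 108.6 km
Point 3: residuals Site 1 55.6, Site 2 37.1, Site 3 18.8 → max 55.6 km
Point 4: residuals Site 1 18.8, Site 2 117.8, Site 3 118.9 → max 118.9 km
Point 5: residuals Site 1 43.3, Site 2 28.9, Site 3 32.6 → max 43.3 km
Only Point 1 has all residuals ≈ 0.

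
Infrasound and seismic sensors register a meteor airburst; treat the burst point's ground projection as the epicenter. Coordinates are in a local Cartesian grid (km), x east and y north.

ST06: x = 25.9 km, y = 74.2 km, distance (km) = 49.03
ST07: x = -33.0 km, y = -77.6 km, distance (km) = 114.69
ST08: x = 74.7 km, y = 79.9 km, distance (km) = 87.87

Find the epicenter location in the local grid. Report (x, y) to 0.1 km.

1.1 km east, 31.9 km north

Circle about each station: (x − 25.9)² + (y − 74.2)² = 49.03²; (x + 33.0)² + (y + 77.6)² = 114.69²; (x − 74.7)² + (y − 79.9)² = 87.87².
Subtracting the ST06 equation from the ST07 and ST08 equations removes the quadratic terms:
-117.8 x − 303.6 y = -9815.55
97.6 x + 11.4 y = 470.45
Solving the 2×2 system: x ≈ 1.1, y ≈ 31.9 km.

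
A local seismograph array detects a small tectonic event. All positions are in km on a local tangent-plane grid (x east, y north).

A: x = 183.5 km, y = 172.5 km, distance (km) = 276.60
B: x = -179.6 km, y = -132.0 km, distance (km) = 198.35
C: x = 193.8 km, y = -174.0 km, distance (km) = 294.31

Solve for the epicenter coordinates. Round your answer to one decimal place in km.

x ≈ -38.2 km, y ≈ 7.1 km

Circle about each station: (x − 183.5)² + (y − 172.5)² = 276.60²; (x + 179.6)² + (y + 132.0)² = 198.35²; (x − 193.8)² + (y + 174.0)² = 294.31².
Subtracting the A equation from the B and C equations removes the quadratic terms:
-726.2 x − 609.0 y = 23416.50
20.6 x − 693.0 y = -5704.88
Solving the 2×2 system: x ≈ -38.2, y ≈ 7.1 km.
Check against A (with the unrounded x, y): √((x − 183.5)²+(y − 172.5)²) = 276.60 ≈ 276.60 km. ✓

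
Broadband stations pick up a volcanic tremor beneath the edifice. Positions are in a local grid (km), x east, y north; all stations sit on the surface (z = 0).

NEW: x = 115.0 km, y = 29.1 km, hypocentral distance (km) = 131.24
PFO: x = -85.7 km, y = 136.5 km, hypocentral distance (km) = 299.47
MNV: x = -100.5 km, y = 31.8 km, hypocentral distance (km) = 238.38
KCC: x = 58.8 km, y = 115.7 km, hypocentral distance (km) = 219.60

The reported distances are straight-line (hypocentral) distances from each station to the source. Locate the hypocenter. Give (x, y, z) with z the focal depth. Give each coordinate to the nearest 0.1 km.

(97.5, -99.7, 18.1)

Each station gives a sphere (x−x_i)² + (y−y_i)² + z² = d_i² (stations at z=0).
Subtracting the NEW sphere from PFO and MNV: z² cancels, leaving linear equations in x and y:
-401.4 x + 214.8 y = -60553.41
-431.0 x + 5.4 y = -42561.41
Solving: x ≈ 97.501, y ≈ -99.704 km (keep extra digits for the depth step; rounded: 97.5, -99.7).
Then from the NEW sphere: z² = 131.24² − (x − 115.0)² − (y − 29.1)² with x = 97.501, y = -99.704, so z ≈ 18.090 ≈ 18.1 km.
Check against KCC (with the unrounded solution): distance 219.60 ≈ 219.60 km. ✓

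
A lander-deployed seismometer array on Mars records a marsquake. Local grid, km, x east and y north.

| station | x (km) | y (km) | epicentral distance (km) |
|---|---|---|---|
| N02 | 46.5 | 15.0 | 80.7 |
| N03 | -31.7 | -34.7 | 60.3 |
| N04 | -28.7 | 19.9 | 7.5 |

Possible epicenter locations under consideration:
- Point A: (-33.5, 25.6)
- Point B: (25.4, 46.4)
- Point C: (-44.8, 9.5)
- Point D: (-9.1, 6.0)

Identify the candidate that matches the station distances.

Point A

For each candidate, compare |candidate − station| to the reported distance:
Point A: residuals N02 0.0, N03 0.0, N04 0.0 → max 0.0 km
Point B: residuals N02 42.9, N03 38.9, N04 52.7 → max 52.7 km
Point C: residuals N02 10.8, N03 14.2, N04 11.7 → max 14.2 km
Point D: residuals N02 24.4, N03 13.7, N04 16.5 → max 24.4 km
Only Point A has all residuals ≈ 0.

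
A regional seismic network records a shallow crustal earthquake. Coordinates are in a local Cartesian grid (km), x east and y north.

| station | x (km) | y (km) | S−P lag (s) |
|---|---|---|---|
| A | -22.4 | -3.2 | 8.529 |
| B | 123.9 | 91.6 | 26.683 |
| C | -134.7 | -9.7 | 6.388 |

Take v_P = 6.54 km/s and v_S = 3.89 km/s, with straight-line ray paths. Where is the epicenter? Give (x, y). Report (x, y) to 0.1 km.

Distance from S−P lag: d = Δt · v_P v_S / (v_P − v_S) = Δt · (6.54·3.89)/(6.54−3.89) ≈ 9.6002·Δt.
So d_A = 81.88, d_B = 256.16, d_C = 61.33 km.
Circle about each station: (x + 22.4)² + (y + 3.2)² = 81.88²; (x − 123.9)² + (y − 91.6)² = 256.16²; (x + 134.7)² + (y + 9.7)² = 61.33².
Subtracting the A equation from the B and C equations removes the quadratic terms:
292.6 x + 189.6 y = -35683.84
-224.6 x − 13.0 y = 20669.15
Solving the 2×2 system: x ≈ -89.1, y ≈ -50.7 km.

-89.1 km east, -50.7 km north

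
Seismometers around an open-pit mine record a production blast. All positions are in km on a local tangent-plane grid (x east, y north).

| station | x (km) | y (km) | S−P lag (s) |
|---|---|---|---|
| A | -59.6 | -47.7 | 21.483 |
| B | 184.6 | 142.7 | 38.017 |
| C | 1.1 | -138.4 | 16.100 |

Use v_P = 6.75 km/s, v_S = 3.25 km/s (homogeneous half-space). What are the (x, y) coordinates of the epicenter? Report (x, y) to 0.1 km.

(73.5, -68.1)

Distance from S−P lag: d = Δt · v_P v_S / (v_P − v_S) = Δt · (6.75·3.25)/(6.75−3.25) ≈ 6.2679·Δt.
So d_A = 134.65, d_B = 238.29, d_C = 100.91 km.
Circle about each station: (x + 59.6)² + (y + 47.7)² = 134.65²; (x − 184.6)² + (y − 142.7)² = 238.29²; (x − 1.1)² + (y + 138.4)² = 100.91².
Subtracting the A equation from the B and C equations removes the quadratic terms:
488.4 x + 380.8 y = 9961.50
121.4 x − 181.4 y = 21276.11
Solving the 2×2 system: x ≈ 73.5, y ≈ -68.1 km.
Check against A (with the unrounded x, y): √((x + 59.6)²+(y + 47.7)²) = 134.65 ≈ 134.65 km. ✓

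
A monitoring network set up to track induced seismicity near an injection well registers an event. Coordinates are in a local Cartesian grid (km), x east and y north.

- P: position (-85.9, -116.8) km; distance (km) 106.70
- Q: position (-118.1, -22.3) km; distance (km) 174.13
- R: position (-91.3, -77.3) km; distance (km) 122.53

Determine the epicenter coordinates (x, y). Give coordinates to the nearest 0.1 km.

x ≈ 20.2 km, y ≈ -128.1 km

Circle about each station: (x + 85.9)² + (y + 116.8)² = 106.70²; (x + 118.1)² + (y + 22.3)² = 174.13²; (x + 91.3)² + (y + 77.3)² = 122.53².
Subtracting pairs of circle equations eliminates x²+y² and gives linear equations (the radical axes):
-64.4 x + 189.0 y = -25512.52
-10.8 x + 79.0 y = -10338.78
Solving the 2×2 system: x ≈ 20.2, y ≈ -128.1 km.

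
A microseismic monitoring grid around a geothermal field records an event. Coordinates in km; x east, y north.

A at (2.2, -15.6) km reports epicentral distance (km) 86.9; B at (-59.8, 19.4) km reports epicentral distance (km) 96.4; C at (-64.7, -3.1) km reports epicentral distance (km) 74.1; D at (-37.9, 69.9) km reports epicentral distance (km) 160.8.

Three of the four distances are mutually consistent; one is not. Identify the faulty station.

D

Solve using three stations at a time. Using A, B, C (subtract circle equations pairwise → linear system) gives (x, y) ≈ (-59.3, -77.0).
Distances from that point to each station vs reported:
  A: calculated 86.9 vs reported 86.9 → residual 0.0 km
  B: calculated 96.4 vs reported 96.4 → residual 0.0 km
  C: calculated 74.1 vs reported 74.1 → residual 0.0 km
  D: calculated 148.4 vs reported 160.8 → residual 12.4 km
A, B, C are mutually consistent (residuals ≈ 0); D is off by 12.4 km.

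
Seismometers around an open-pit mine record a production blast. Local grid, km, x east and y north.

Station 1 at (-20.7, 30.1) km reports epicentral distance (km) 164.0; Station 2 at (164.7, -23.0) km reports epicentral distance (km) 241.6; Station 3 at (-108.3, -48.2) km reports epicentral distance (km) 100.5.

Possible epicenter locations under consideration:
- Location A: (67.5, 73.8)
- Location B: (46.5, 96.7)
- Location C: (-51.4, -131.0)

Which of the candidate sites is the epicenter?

Location C

For each candidate, compare |candidate − station| to the reported distance:
Location A: residuals Station 1 65.6, Station 2 104.4, Station 3 113.5 → max 113.5 km
Location B: residuals Station 1 69.4, Station 2 73.4, Station 3 111.5 → max 111.5 km
Location C: residuals Station 1 0.0, Station 2 0.0, Station 3 0.0 → max 0.0 km
Only Location C has all residuals ≈ 0.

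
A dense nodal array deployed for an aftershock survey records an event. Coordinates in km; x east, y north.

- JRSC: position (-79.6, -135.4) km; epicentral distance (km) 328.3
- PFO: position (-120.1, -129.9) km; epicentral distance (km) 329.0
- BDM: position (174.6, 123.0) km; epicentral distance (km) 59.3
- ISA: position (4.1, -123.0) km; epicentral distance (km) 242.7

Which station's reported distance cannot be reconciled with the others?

Solve using three stations at a time. Using PFO, BDM, ISA (subtract circle equations pairwise → linear system) gives (x, y) ≈ (128.9, 85.2).
Distances from that point to each station vs reported:
  JRSC: calculated 303.5 vs reported 328.3 → residual 24.8 km
  PFO: calculated 329.0 vs reported 329.0 → residual 0.0 km
  BDM: calculated 59.3 vs reported 59.3 → residual 0.0 km
  ISA: calculated 242.7 vs reported 242.7 → residual 0.0 km
PFO, BDM, ISA are mutually consistent (residuals ≈ 0); JRSC is off by 24.8 km.

JRSC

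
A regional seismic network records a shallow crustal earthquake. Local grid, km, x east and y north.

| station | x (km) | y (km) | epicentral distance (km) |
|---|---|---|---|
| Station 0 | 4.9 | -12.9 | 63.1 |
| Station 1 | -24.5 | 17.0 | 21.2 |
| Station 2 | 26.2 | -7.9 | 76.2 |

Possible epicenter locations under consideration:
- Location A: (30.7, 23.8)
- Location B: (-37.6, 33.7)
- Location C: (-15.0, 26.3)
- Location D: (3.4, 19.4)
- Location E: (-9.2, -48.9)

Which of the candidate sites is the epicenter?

For each candidate, compare |candidate − station| to the reported distance:
Location A: residuals Station 0 18.2, Station 1 34.4, Station 2 44.2 → max 44.2 km
Location B: residuals Station 0 0.0, Station 1 0.0, Station 2 0.0 → max 0.0 km
Location C: residuals Station 0 19.1, Station 1 7.9, Station 2 22.7 → max 22.7 km
Location D: residuals Station 0 30.8, Station 1 6.8, Station 2 40.6 → max 40.6 km
Location E: residuals Station 0 24.4, Station 1 46.5, Station 2 22.0 → max 46.5 km
Only Location B has all residuals ≈ 0.

Location B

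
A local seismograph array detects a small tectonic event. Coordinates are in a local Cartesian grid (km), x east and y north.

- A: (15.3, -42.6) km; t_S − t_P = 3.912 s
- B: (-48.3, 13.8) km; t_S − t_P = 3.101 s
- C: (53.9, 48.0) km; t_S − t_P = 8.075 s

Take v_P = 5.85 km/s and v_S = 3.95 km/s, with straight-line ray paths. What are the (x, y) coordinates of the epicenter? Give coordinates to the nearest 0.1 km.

x ≈ -22.5 km, y ≈ -13.7 km

Distance from S−P lag: d = Δt · v_P v_S / (v_P − v_S) = Δt · (5.85·3.95)/(5.85−3.95) ≈ 12.1618·Δt.
So d_A = 47.58, d_B = 37.71, d_C = 98.21 km.
Circle about each station: (x − 15.3)² + (y + 42.6)² = 47.58²; (x + 48.3)² + (y − 13.8)² = 37.71²; (x − 53.9)² + (y − 48.0)² = 98.21².
Subtracting pairs of circle equations eliminates x²+y² and gives linear equations (the radical axes):
-127.2 x + 112.8 y = 1316.29
77.2 x + 181.2 y = -4220.99
Solving the 2×2 system: x ≈ -22.5, y ≈ -13.7 km.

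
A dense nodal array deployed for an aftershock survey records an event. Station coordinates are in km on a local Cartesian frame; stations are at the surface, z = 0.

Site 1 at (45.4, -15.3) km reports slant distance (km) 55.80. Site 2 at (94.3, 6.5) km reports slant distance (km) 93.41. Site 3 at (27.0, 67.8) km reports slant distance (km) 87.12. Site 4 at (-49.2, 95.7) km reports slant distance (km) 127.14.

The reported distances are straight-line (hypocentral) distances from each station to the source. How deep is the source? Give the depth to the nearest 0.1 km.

z ≈ 44.5 km

Each station gives a sphere (x−x_i)² + (y−y_i)² + z² = d_i² (stations at z=0).
Subtracting the Site 1 sphere from Site 2 and Site 3: z² cancels, leaving linear equations in x and y:
97.8 x + 43.6 y = 1027.70
-36.8 x + 166.2 y = -1445.66
Solving: x ≈ 13.094, y ≈ -5.799 km (keep extra digits for the depth step; rounded: 13.1, -5.8).
Then from the Site 1 sphere: z² = 55.80² − (x − 45.4)² − (y + 15.3)² with x = 13.094, y = -5.799, so z ≈ 44.494 ≈ 44.5 km.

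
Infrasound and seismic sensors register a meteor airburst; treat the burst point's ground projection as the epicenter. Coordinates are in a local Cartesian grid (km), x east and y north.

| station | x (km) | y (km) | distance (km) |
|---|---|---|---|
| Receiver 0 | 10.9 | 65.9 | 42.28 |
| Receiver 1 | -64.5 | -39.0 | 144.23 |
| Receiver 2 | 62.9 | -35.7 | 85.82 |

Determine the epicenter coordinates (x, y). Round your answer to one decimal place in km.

Circle about each station: (x − 10.9)² + (y − 65.9)² = 42.28²; (x + 64.5)² + (y + 39.0)² = 144.23²; (x − 62.9)² + (y + 35.7)² = 85.82².
Subtracting the Receiver 0 equation from the Receiver 1 and Receiver 2 equations removes the quadratic terms:
-150.8 x − 209.8 y = -17795.06
104.0 x − 203.2 y = -4808.19
Solving the 2×2 system: x ≈ 49.7, y ≈ 49.1 km.
Check against Receiver 0 (with the unrounded x, y): √((x − 10.9)²+(y − 65.9)²) = 42.28 ≈ 42.28 km. ✓

(49.7, 49.1)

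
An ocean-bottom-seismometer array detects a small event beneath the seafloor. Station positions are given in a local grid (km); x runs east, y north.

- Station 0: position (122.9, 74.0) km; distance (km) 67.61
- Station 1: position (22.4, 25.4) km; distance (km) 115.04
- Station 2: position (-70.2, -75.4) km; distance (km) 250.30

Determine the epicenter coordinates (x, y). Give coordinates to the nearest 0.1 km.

(79.1, 125.5)

Circle about each station: (x − 122.9)² + (y − 74.0)² = 67.61²; (x − 22.4)² + (y − 25.4)² = 115.04²; (x + 70.2)² + (y + 75.4)² = 250.30².
Subtracting the Station 0 equation from the Station 1 and Station 2 equations removes the quadratic terms:
-201.0 x − 97.2 y = -28096.58
-386.2 x − 298.8 y = -68046.19
Solving the 2×2 system: x ≈ 79.1, y ≈ 125.5 km.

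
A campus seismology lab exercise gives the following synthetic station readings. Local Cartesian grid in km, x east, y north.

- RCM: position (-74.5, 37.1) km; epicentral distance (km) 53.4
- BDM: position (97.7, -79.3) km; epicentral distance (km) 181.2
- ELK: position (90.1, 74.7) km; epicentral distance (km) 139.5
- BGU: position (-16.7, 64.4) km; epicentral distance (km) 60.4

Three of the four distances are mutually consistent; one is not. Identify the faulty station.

BDM

Solve using three stations at a time. Using RCM, ELK, BGU (subtract circle equations pairwise → linear system) gives (x, y) ≈ (-31.2, 5.6).
Distances from that point to each station vs reported:
  RCM: calculated 53.6 vs reported 53.4 → residual 0.2 km
  BDM: calculated 154.3 vs reported 181.2 → residual 26.9 km
  ELK: calculated 139.6 vs reported 139.5 → residual 0.1 km
  BGU: calculated 60.6 vs reported 60.4 → residual 0.2 km
RCM, ELK, BGU are mutually consistent (residuals ≈ 0); BDM is off by 26.9 km.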